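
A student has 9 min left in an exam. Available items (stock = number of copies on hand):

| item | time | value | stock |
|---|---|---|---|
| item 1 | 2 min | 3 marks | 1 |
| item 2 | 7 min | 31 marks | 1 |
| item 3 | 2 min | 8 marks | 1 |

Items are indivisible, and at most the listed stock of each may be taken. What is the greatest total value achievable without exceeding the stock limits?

39 marks

Best selections within time 9 and stock limits:
- 1×item 2 + 1×item 3: time 9, value 39
- 1×item 1 + 1×item 2: time 9, value 34
- 1×item 2: time 7, value 31
- 1×item 1 + 1×item 3: time 4, value 11
Best: 39 marks.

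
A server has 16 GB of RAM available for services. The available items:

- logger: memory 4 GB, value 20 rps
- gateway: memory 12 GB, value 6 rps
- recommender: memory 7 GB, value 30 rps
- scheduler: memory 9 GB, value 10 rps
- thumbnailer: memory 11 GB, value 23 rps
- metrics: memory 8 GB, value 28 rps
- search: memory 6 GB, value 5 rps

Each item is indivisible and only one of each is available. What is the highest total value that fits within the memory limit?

58 rps

Check high-value combinations within 16 GB:
- recommender+metrics: memory 7+8=15, value 30+28=58
- logger+recommender: memory 4+7=11, value 20+30=50
- logger+metrics: memory 4+8=12, value 20+28=48
Best: 58 rps.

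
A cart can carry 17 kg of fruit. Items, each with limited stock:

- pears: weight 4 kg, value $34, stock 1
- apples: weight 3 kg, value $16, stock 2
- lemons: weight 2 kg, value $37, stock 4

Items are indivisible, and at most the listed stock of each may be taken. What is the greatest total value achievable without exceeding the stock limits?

$198

Top feasible selections:
- 1×pears + 1×apples + 4×lemons: weight 15, value 198
- 1×pears + 4×lemons: weight 12, value 182
Best: $198.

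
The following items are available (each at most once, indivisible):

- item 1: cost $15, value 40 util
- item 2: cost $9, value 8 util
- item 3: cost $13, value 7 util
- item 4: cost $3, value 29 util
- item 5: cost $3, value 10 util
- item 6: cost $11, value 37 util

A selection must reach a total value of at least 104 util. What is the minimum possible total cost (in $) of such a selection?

Subsets with value ≥ 104, sorted by total cost:
- item 1+item 4+item 6: cost 29, value 106
- item 1+item 4+item 5+item 6: cost 32, value 116
- item 1+item 2+item 4+item 6: cost 38, value 114
- item 1+item 2+item 4+item 5+item 6: cost 41, value 124
Minimum cost: 29 $.

29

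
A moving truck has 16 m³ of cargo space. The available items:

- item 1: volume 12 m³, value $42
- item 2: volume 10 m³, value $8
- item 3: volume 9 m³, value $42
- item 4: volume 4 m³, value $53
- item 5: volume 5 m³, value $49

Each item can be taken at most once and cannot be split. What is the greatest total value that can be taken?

$102

Check high-value combinations within 16 m³:
- item 4+item 5: volume 4+5=9, value 53+49=102
- item 3+item 4: volume 9+4=13, value 42+53=95
- item 1+item 4: volume 12+4=16, value 42+53=95
- item 3+item 5: volume 9+5=14, value 42+49=91
- item 2+item 4: volume 10+4=14, value 8+53=61
Best: $102.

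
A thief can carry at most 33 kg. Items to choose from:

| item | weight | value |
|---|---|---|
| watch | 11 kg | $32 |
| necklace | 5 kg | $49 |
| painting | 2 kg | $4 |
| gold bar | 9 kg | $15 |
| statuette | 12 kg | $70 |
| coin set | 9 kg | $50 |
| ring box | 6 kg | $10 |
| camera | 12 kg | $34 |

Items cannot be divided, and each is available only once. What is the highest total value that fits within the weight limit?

Check high-value combinations within 33 kg:
- necklace+statuette+coin set+ring box: weight 5+12+9+6=32, value 49+70+50+10=179
- necklace+painting+statuette+coin set: weight 5+2+12+9=28, value 49+4+70+50=173
- necklace+statuette+coin set: weight 5+12+9=26, value 49+70+50=169
- necklace+painting+statuette+camera: weight 5+2+12+12=31, value 49+4+70+34=157
- watch+necklace+painting+statuette: weight 11+5+2+12=30, value 32+49+4+70=155
Best: $179.

$179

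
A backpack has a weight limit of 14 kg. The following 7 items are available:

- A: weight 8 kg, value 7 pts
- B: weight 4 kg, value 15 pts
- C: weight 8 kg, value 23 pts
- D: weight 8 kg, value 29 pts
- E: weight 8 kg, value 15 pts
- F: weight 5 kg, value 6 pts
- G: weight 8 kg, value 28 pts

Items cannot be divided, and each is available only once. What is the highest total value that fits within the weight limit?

This is a 0/1 knapsack; check combinations near the capacity.
- B+D: weight 4+8=12, value 15+29=44
- B+G: weight 4+8=12, value 15+28=43
- B+C: weight 4+8=12, value 15+23=38
- D+F: weight 8+5=13, value 29+6=35
- F+G: weight 5+8=13, value 6+28=34
Best: 44 pts.

44 pts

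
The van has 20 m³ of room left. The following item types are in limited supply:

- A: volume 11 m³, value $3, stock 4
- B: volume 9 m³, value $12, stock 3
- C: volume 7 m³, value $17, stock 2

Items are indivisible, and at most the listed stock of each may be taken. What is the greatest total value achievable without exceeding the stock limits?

$34

Top feasible selections:
- 2×C: volume 14, value 34
- 1×B + 1×C: volume 16, value 29
- 2×B: volume 18, value 24
- 1×A + 1×C: volume 18, value 20
Best: $34.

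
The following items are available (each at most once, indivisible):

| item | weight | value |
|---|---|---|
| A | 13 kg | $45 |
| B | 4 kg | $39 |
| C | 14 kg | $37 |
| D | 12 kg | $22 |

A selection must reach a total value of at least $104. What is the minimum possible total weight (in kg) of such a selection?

29

Subsets with value ≥ 104, sorted by total weight:
- A+B+D: weight 29, value 106
- A+B+C: weight 31, value 121
- A+C+D: weight 39, value 104
- A+B+C+D: weight 43, value 143
Minimum weight: 29 kg.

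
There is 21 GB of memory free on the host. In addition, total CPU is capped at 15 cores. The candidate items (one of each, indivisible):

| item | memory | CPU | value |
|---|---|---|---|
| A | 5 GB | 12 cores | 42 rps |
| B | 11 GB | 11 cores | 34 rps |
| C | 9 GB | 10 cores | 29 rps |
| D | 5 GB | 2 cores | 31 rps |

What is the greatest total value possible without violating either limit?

Feasible sets respecting both limits:
- A+D: memory 10, CPU 14, value 73
- B+D: memory 16, CPU 13, value 65
- C+D: memory 14, CPU 12, value 60
Best: 73 rps.

73 rps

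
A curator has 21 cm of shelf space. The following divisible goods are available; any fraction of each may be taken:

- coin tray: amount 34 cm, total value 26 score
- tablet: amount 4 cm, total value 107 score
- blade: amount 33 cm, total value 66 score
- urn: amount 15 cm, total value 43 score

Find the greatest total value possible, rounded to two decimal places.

Take in order of value per unit:
- tablet (107/4 per unit): all 4 → value 107, running total 107.00
- urn (43/15 per unit): all 15 → value 43, running total 150.00
- blade (66/33 per unit): 2 of 33 → value 2×66/33 = 4.0000, running total 154.00
Total 154.00.

154.00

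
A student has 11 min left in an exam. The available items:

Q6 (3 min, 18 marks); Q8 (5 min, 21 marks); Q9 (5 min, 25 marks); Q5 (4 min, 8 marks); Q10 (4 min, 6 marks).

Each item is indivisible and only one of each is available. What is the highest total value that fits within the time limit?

46 marks

This is a 0/1 knapsack; check combinations near the capacity.
- Q8+Q9: time 5+5=10, value 21+25=46
- Q6+Q9: time 3+5=8, value 18+25=43
- Q6+Q8: time 3+5=8, value 18+21=39
- Q9+Q5: time 5+4=9, value 25+8=33
Best: 46 marks.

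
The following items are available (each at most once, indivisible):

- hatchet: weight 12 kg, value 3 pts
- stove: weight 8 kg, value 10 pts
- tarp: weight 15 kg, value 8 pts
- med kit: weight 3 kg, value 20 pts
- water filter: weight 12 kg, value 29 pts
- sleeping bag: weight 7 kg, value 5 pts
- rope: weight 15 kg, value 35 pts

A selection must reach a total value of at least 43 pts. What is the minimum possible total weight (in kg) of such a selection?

Subsets with value ≥ 43, sorted by total weight:
- med kit+water filter: weight 15, value 49
- med kit+rope: weight 18, value 55
- med kit+water filter+sleeping bag: weight 22, value 54
Minimum weight: 15 kg.

15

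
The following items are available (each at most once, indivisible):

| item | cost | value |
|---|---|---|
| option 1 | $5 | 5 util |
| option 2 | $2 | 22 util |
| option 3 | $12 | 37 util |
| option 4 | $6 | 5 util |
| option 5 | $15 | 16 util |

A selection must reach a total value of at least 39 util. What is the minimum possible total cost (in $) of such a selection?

Subsets with value ≥ 39, sorted by total cost:
- option 2+option 3: cost 14, value 59
- option 1+option 3: cost 17, value 42
- option 3+option 4: cost 18, value 42
Minimum cost: 14 $.

14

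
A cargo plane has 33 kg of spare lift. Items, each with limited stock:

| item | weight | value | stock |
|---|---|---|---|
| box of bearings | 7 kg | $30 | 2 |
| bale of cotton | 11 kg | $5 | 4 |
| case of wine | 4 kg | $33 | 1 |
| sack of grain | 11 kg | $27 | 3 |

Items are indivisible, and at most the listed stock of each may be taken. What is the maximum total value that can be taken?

Best selections within weight 33 and stock limits:
- 2×box of bearings + 1×case of wine + 1×sack of grain: weight 29, value 120
- 1×box of bearings + 1×case of wine + 2×sack of grain: weight 33, value 117
- 2×box of bearings + 1×bale of cotton + 1×case of wine: weight 29, value 98
- 1×box of bearings + 1×bale of cotton + 1×case of wine + 1×sack of grain: weight 33, value 95
Best: $120.

$120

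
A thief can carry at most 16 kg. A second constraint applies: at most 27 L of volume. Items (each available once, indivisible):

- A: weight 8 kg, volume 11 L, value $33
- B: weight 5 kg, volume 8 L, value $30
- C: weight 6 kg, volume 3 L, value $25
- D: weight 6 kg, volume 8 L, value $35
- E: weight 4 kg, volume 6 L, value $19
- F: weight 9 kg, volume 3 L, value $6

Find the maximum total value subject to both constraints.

$84

Feasible sets respecting both limits:
- B+D+E: weight 15, volume 22, value 84
- C+D+E: weight 16, volume 17, value 79
- B+C+E: weight 15, volume 17, value 74
Best: $84.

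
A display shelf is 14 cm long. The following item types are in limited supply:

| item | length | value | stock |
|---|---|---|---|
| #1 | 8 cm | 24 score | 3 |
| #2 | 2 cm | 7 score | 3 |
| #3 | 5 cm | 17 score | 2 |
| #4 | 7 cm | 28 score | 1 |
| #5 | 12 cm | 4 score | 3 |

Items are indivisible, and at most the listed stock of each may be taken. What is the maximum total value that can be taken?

52 score

Top feasible selections:
- 1×#2 + 1×#3 + 1×#4: length 14, value 52
- 3×#2 + 1×#4: length 13, value 49
- 2×#2 + 2×#3: length 14, value 48
Best: 52 score.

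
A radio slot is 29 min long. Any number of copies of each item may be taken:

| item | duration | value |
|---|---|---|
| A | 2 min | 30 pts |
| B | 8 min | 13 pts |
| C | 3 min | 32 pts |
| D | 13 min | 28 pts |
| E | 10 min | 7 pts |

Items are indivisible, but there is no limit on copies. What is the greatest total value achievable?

422 pts

Best value-per-unit is A at 30/2; filling with it alone gives 14×30 = 420.
Optimal mix: 13×A + 1×C → duration 29, value 422.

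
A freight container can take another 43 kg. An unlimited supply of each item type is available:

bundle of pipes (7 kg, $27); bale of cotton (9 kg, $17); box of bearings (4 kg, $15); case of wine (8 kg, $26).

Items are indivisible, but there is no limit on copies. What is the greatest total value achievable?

$165

Best value-per-unit is bundle of pipes at 27/7; filling with it alone gives 6×27 = 162.
Optimal mix: 5×bundle of pipes + 2×box of bearings → weight 43, value 165.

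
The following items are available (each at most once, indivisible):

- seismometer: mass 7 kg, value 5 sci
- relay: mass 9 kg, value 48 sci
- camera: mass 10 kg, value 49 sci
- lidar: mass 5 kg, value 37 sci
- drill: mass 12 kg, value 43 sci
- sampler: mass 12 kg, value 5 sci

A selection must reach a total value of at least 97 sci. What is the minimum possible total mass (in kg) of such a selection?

19

Subsets with value ≥ 97, sorted by total mass:
- relay+camera: mass 19, value 97
- relay+camera+lidar: mass 24, value 134
Minimum mass: 19 kg.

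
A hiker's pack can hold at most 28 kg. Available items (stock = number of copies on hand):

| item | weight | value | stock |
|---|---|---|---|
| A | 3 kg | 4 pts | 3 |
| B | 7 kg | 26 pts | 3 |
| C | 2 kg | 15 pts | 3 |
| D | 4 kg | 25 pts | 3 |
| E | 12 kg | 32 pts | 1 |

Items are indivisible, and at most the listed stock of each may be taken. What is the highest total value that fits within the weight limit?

150 pts

Top feasible selections:
- 1×A + 1×B + 3×C + 3×D: weight 28, value 150
- 2×B + 3×C + 2×D: weight 28, value 147
- 1×B + 3×C + 3×D: weight 25, value 146
Best: 150 pts.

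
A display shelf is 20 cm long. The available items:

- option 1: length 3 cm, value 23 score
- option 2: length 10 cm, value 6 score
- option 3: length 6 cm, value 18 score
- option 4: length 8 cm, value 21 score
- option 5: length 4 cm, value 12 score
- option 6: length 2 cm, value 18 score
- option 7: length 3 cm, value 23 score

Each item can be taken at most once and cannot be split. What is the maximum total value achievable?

Check high-value combinations within 20 cm:
- option 1+option 4+option 5+option 6+option 7: length 3+8+4+2+3=20, value 23+21+12+18+23=97
- option 1+option 3+option 5+option 6+option 7: length 3+6+4+2+3=18, value 23+18+12+18+23=94
- option 1+option 4+option 6+option 7: length 3+8+2+3=16, value 23+21+18+23=85
- option 1+option 3+option 4+option 7: length 3+6+8+3=20, value 23+18+21+23=85
Best: 97 score.

97 score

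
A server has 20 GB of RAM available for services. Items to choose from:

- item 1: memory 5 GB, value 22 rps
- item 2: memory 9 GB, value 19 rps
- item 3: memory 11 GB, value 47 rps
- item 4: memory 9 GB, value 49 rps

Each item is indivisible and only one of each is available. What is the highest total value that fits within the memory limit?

Check high-value combinations within 20 GB:
- item 3+item 4: memory 11+9=20, value 47+49=96
- item 1+item 4: memory 5+9=14, value 22+49=71
- item 1+item 3: memory 5+11=16, value 22+47=69
Best: 96 rps.

96 rps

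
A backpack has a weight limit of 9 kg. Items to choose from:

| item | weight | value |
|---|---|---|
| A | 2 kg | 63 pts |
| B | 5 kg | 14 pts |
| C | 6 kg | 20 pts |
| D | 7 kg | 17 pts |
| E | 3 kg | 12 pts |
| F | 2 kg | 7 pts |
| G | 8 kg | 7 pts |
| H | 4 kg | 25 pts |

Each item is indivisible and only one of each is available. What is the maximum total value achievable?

Check high-value combinations within 9 kg:
- A+E+H: weight 2+3+4=9, value 63+12+25=100
- A+F+H: weight 2+2+4=8, value 63+7+25=95
- A+H: weight 2+4=6, value 63+25=88
- A+B+F: weight 2+5+2=9, value 63+14+7=84
- A+C: weight 2+6=8, value 63+20=83
Best: 100 pts.

100 pts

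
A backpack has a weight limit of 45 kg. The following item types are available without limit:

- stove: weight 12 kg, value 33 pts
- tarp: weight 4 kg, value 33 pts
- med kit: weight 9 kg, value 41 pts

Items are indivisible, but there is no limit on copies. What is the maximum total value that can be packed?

363 pts

Best value-per-unit is tarp at 33/4, and filling with it alone uses weight 11×4=44. No mix of the others beats 11×33 = 363.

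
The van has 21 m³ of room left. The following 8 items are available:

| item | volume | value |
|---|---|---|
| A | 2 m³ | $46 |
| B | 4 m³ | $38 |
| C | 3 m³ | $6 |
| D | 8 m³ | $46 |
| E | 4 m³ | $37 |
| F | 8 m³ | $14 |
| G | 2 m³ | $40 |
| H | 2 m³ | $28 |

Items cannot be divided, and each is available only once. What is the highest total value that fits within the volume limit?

Check high-value combinations within 21 m³:
- A+B+D+E+G: volume 2+4+8+4+2=20, value 46+38+46+37+40=207
- A+B+C+D+G+H: volume 2+4+3+8+2+2=21, value 46+38+6+46+40+28=204
- A+C+D+E+G+H: volume 2+3+8+4+2+2=21, value 46+6+46+37+40+28=203
- A+B+D+G+H: volume 2+4+8+2+2=18, value 46+38+46+40+28=198
Best: $207.

$207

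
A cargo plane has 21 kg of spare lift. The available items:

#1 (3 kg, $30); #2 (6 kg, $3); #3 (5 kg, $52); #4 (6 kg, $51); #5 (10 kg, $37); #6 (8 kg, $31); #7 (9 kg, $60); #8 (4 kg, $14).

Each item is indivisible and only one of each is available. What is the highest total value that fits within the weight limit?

Check high-value combinations within 21 kg:
- #3+#4+#7: weight 5+6+9=20, value 52+51+60=163
- #1+#3+#7+#8: weight 3+5+9+4=21, value 30+52+60+14=156
- #1+#3+#4+#8: weight 3+5+6+4=18, value 30+52+51+14=147
- #1+#3+#7: weight 3+5+9=17, value 30+52+60=142
- #1+#4+#7: weight 3+6+9=18, value 30+51+60=141
Best: $163.

$163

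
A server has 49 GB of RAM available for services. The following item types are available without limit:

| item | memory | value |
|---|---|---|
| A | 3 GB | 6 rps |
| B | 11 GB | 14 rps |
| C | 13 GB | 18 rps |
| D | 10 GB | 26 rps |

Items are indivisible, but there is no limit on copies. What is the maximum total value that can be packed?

Best value-per-unit is D at 26/10; filling with it alone gives 4×26 = 104.
Optimal mix: 3×A + 4×D → memory 49, value 122.

122 rps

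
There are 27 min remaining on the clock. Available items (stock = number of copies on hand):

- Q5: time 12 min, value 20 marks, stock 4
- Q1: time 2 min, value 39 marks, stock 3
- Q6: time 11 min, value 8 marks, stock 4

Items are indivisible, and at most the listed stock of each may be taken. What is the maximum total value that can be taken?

Best selections within time 27 and stock limits:
- 1×Q5 + 3×Q1: time 18, value 137
- 3×Q1 + 1×Q6: time 17, value 125
- 3×Q1: time 6, value 117
- 1×Q5 + 2×Q1 + 1×Q6: time 27, value 106
Best: 137 marks.

137 marks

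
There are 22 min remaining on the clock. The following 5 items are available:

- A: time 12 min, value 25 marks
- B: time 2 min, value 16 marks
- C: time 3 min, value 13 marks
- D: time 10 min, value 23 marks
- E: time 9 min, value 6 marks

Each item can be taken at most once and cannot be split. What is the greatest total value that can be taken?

54 marks

This is a 0/1 knapsack; check combinations near the capacity.
- A+B+C: time 12+2+3=17, value 25+16+13=54
- B+C+D: time 2+3+10=15, value 16+13+23=52
- A+D: time 12+10=22, value 25+23=48
Best: 54 marks.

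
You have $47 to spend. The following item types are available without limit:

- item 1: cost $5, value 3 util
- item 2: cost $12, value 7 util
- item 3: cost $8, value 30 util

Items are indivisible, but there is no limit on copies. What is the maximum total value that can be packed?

153 util

Best value-per-unit is item 3 at 30/8; filling with it alone gives 5×30 = 150.
Optimal mix: 1×item 1 + 5×item 3 → cost 45, value 153.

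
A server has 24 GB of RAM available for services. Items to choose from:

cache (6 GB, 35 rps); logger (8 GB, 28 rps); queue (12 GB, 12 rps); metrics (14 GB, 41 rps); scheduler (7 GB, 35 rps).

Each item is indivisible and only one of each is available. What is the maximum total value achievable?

Check high-value combinations within 24 GB:
- cache+logger+scheduler: memory 6+8+7=21, value 35+28+35=98
- cache+metrics: memory 6+14=20, value 35+41=76
- metrics+scheduler: memory 14+7=21, value 41+35=76
- cache+scheduler: memory 6+7=13, value 35+35=70
- logger+metrics: memory 8+14=22, value 28+41=69
Best: 98 rps.

98 rps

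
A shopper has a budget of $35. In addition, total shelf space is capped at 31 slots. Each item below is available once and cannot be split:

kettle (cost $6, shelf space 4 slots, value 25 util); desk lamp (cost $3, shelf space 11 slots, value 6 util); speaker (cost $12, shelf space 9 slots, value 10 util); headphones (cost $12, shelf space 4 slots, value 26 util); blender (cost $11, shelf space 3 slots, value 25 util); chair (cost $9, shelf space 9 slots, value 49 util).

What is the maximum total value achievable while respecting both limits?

106 util

Feasible sets respecting both limits:
- kettle+desk lamp+headphones+chair: cost 30, shelf space 28, value 106
- desk lamp+headphones+blender+chair: cost 35, shelf space 27, value 106
- kettle+desk lamp+blender+chair: cost 29, shelf space 27, value 105
- kettle+headphones+chair: cost 27, shelf space 17, value 100
Best: 106 util.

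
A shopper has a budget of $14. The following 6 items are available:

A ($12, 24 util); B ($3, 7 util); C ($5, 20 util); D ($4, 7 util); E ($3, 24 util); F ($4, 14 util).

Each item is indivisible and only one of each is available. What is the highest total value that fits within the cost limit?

This is a 0/1 knapsack; check combinations near the capacity.
- C+E+F: cost 5+3+4=12, value 20+24+14=58
- B+D+E+F: cost 3+4+3+4=14, value 7+7+24+14=52
- B+C+E: cost 3+5+3=11, value 7+20+24=51
- C+D+E: cost 5+4+3=12, value 20+7+24=51
Best: 58 util.

58 util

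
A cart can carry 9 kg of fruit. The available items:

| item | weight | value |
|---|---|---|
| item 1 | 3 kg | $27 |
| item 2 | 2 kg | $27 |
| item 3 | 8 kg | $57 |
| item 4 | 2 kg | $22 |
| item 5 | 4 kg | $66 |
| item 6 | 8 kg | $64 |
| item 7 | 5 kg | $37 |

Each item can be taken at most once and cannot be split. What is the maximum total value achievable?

This is a 0/1 knapsack; check combinations near the capacity.
- item 1+item 2+item 5: weight 3+2+4=9, value 27+27+66=120
- item 2+item 4+item 5: weight 2+2+4=8, value 27+22+66=115
- item 1+item 4+item 5: weight 3+2+4=9, value 27+22+66=115
- item 5+item 7: weight 4+5=9, value 66+37=103
Best: $120.

$120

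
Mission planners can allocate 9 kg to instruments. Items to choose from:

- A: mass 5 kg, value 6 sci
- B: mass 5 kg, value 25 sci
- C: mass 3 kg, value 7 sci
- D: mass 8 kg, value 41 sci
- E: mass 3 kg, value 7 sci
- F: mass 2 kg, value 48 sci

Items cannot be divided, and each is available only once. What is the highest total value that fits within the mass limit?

Check high-value combinations within 9 kg:
- B+F: mass 5+2=7, value 25+48=73
- C+E+F: mass 3+3+2=8, value 7+7+48=62
- C+F: mass 3+2=5, value 7+48=55
- E+F: mass 3+2=5, value 7+48=55
- A+F: mass 5+2=7, value 6+48=54
Best: 73 sci.

73 sci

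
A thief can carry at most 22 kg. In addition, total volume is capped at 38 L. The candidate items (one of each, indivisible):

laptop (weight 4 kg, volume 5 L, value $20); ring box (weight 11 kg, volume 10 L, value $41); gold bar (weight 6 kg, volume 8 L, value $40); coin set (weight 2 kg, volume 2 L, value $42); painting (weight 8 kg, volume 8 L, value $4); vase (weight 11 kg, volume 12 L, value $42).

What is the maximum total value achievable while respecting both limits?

$124

Feasible sets respecting both limits:
- gold bar+coin set+vase: weight 19, volume 22, value 124
- ring box+gold bar+coin set: weight 19, volume 20, value 123
- laptop+gold bar+coin set+painting: weight 20, volume 23, value 106
Best: $124.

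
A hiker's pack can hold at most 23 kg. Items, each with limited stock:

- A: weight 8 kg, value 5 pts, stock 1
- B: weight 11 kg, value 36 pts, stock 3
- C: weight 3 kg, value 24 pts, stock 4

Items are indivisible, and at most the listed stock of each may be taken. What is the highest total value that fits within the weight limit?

132 pts

Best selections within weight 23 and stock limits:
- 1×B + 4×C: weight 23, value 132
- 1×B + 3×C: weight 20, value 108
- 1×A + 4×C: weight 20, value 101
- 4×C: weight 12, value 96
Best: 132 pts.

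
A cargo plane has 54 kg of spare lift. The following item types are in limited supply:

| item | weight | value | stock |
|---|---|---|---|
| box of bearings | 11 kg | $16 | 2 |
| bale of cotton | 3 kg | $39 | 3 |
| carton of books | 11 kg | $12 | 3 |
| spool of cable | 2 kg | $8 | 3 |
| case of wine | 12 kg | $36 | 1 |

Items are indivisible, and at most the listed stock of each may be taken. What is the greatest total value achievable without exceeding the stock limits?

Top feasible selections:
- 2×box of bearings + 3×bale of cotton + 3×spool of cable + 1×case of wine: weight 49, value 209
- 1×box of bearings + 3×bale of cotton + 1×carton of books + 3×spool of cable + 1×case of wine: weight 49, value 205
- 2×box of bearings + 3×bale of cotton + 2×spool of cable + 1×case of wine: weight 47, value 201
- 3×bale of cotton + 2×carton of books + 3×spool of cable + 1×case of wine: weight 49, value 201
Best: $209.

$209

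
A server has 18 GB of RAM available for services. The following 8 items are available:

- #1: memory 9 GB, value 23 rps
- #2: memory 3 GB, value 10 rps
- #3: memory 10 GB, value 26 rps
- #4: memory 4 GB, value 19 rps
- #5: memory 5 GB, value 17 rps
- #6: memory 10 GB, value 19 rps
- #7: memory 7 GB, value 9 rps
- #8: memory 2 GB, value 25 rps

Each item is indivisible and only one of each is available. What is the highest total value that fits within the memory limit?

Check high-value combinations within 18 GB:
- #1+#2+#4+#8: memory 9+3+4+2=18, value 23+10+19+25=77
- #2+#4+#5+#8: memory 3+4+5+2=14, value 10+19+17+25=71
- #3+#4+#8: memory 10+4+2=16, value 26+19+25=70
- #4+#5+#7+#8: memory 4+5+7+2=18, value 19+17+9+25=70
Best: 77 rps.

77 rps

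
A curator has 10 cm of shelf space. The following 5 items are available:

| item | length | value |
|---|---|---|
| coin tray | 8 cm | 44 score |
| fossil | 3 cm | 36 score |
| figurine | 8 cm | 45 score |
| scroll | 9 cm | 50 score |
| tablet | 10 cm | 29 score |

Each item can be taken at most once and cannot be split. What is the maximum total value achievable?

This is a 0/1 knapsack; check combinations near the capacity.
- scroll: length 9, value 50
- figurine: length 8, value 45
- coin tray: length 8, value 44
Best: 50 score.

50 score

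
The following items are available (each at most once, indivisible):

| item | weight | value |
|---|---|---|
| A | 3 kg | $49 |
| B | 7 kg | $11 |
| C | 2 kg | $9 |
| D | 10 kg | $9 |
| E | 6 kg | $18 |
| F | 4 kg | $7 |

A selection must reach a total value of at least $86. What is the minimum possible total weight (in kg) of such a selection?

18

Subsets with value ≥ 86, sorted by total weight:
- A+B+C+E: weight 18, value 87
- A+B+C+E+F: weight 22, value 94
- A+C+D+E+F: weight 25, value 92
Minimum weight: 18 kg.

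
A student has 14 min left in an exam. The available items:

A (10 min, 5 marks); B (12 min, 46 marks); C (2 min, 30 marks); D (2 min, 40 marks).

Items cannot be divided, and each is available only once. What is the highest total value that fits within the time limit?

86 marks

This is a 0/1 knapsack; check combinations near the capacity.
- B+D: time 12+2=14, value 46+40=86
- B+C: time 12+2=14, value 46+30=76
- A+C+D: time 10+2+2=14, value 5+30+40=75
Best: 86 marks.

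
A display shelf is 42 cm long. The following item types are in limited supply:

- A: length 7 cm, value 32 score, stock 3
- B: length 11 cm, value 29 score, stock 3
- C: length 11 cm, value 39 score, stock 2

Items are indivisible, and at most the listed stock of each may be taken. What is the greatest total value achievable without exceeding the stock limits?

Best selections within length 42 and stock limits:
- 2×A + 2×C: length 36, value 142
- 1×A + 1×B + 2×C: length 40, value 139
- 3×A + 1×C: length 32, value 135
Best: 142 score.

142 score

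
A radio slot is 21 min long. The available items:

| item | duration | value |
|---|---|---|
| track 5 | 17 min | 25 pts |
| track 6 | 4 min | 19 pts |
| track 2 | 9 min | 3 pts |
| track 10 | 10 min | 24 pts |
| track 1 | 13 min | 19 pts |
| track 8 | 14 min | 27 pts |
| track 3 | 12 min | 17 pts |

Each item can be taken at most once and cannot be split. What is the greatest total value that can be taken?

This is a 0/1 knapsack; check combinations near the capacity.
- track 6+track 8: duration 4+14=18, value 19+27=46
- track 5+track 6: duration 17+4=21, value 25+19=44
- track 6+track 10: duration 4+10=14, value 19+24=43
- track 6+track 1: duration 4+13=17, value 19+19=38
- track 6+track 3: duration 4+12=16, value 19+17=36
Best: 46 pts.

46 pts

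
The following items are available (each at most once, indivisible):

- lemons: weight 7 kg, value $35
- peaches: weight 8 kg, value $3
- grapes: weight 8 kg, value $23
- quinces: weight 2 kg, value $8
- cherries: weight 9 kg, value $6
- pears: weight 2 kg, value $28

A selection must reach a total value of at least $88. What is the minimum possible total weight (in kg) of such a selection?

19

Subsets with value ≥ 88, sorted by total weight:
- lemons+grapes+quinces+pears: weight 19, value 94
- lemons+peaches+grapes+pears: weight 25, value 89
- lemons+grapes+cherries+pears: weight 26, value 92
Minimum weight: 19 kg.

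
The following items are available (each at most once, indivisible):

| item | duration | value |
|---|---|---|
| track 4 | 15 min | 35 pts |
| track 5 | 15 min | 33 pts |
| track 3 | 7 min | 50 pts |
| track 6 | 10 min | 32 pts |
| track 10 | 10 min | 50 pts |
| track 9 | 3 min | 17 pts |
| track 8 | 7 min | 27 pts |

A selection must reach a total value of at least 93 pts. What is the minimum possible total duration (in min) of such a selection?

Subsets with value ≥ 93, sorted by total duration:
- track 3+track 10: duration 17, value 100
- track 3+track 9+track 8: duration 17, value 94
Minimum duration: 17 min.

17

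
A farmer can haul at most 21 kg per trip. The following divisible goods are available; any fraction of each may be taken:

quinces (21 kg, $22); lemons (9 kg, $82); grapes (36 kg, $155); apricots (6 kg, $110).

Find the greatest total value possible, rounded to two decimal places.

Take in order of value per unit:
- apricots (110/6 per unit): all 6 → value 110, running total 110.00
- lemons (82/9 per unit): all 9 → value 82, running total 192.00
- grapes (155/36 per unit): 6 of 36 → value 6×155/36 = 25.8333, running total 217.83
Total 217.83.

217.83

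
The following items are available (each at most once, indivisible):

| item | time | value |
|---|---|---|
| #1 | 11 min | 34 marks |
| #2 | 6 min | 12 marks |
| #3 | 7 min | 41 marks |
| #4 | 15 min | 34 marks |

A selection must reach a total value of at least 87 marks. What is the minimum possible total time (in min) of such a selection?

24

Subsets with value ≥ 87, sorted by total time:
- #1+#2+#3: time 24, value 87
- #2+#3+#4: time 28, value 87
Minimum time: 24 min.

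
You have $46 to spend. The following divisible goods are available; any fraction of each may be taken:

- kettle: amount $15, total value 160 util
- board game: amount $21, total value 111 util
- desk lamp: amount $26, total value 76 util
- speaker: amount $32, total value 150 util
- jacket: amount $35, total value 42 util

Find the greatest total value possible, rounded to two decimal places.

317.88

Take in order of value per unit:
- kettle (160/15 per unit): all 15 → value 160, running total 160.00
- board game (111/21 per unit): all 21 → value 111, running total 271.00
- speaker (150/32 per unit): 10 of 32 → value 10×150/32 = 46.8750, running total 317.88
Total 317.88.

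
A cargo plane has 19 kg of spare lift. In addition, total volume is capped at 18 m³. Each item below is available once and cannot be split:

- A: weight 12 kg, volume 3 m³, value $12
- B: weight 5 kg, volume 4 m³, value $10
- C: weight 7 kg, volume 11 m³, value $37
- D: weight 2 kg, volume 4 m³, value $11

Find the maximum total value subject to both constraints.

Feasible sets respecting both limits:
- A+C: weight 19, volume 14, value 49
- C+D: weight 9, volume 15, value 48
- B+C: weight 12, volume 15, value 47
- C: weight 7, volume 11, value 37
Best: $49.

$49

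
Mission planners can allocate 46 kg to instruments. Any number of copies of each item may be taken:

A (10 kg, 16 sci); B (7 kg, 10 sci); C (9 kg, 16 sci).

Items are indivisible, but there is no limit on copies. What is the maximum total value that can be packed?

80 sci

Best value-per-unit is C at 16/9; filling with it alone gives 5×16 = 80.
Optimal mix: 1×A + 4×C → mass 46, value 80.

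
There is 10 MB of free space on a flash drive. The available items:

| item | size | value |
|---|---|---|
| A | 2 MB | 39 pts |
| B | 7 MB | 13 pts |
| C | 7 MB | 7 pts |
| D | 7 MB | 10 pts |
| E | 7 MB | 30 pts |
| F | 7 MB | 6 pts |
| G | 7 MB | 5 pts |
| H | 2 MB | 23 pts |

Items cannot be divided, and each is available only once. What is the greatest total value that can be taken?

69 pts

Check high-value combinations within 10 MB:
- A+E: size 2+7=9, value 39+30=69
- A+H: size 2+2=4, value 39+23=62
- E+H: size 7+2=9, value 30+23=53
Best: 69 pts.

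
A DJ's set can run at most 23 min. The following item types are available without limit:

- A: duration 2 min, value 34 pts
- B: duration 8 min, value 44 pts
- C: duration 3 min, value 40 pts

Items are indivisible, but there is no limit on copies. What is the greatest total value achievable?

380 pts

Best value-per-unit is A at 34/2; filling with it alone gives 11×34 = 374.
Optimal mix: 10×A + 1×C → duration 23, value 380.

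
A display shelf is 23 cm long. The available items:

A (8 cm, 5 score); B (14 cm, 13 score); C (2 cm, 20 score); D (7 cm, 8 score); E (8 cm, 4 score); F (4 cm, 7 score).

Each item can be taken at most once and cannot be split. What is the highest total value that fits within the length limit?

Check high-value combinations within 23 cm:
- B+C+D: length 14+2+7=23, value 13+20+8=41
- B+C+F: length 14+2+4=20, value 13+20+7=40
- A+C+D+F: length 8+2+7+4=21, value 5+20+8+7=40
Best: 41 score.

41 score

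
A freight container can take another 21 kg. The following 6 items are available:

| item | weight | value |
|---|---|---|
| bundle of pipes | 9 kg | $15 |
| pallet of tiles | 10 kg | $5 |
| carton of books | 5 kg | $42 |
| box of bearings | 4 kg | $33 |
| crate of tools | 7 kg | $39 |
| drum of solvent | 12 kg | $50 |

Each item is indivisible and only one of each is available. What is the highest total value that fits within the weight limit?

$125

This is a 0/1 knapsack; check combinations near the capacity.
- carton of books+box of bearings+drum of solvent: weight 5+4+12=21, value 42+33+50=125
- carton of books+box of bearings+crate of tools: weight 5+4+7=16, value 42+33+39=114
- bundle of pipes+carton of books+crate of tools: weight 9+5+7=21, value 15+42+39=96
Best: $125.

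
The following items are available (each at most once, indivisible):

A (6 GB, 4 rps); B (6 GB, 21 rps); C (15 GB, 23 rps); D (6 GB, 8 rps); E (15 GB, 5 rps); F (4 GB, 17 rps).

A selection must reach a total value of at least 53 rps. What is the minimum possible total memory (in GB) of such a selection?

Subsets with value ≥ 53, sorted by total memory:
- B+C+F: memory 25, value 61
- B+C+D+F: memory 31, value 69
Minimum memory: 25 GB.

25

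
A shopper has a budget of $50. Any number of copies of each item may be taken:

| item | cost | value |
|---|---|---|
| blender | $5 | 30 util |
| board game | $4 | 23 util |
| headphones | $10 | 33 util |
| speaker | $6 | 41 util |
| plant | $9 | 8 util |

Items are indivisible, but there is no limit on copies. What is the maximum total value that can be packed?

Best value-per-unit is speaker at 41/6; filling with it alone gives 8×41 = 328.
Optimal mix: 2×board game + 7×speaker → cost 50, value 333.

333 util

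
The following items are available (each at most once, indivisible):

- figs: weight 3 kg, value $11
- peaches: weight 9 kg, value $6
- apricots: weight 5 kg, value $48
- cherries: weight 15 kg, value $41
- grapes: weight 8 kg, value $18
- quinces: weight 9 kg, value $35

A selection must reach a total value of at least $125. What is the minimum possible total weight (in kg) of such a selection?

Subsets with value ≥ 125, sorted by total weight:
- figs+apricots+cherries+quinces: weight 32, value 135
- apricots+cherries+grapes+quinces: weight 37, value 142
- peaches+apricots+cherries+quinces: weight 38, value 130
- figs+apricots+cherries+grapes+quinces: weight 40, value 153
Minimum weight: 32 kg.

32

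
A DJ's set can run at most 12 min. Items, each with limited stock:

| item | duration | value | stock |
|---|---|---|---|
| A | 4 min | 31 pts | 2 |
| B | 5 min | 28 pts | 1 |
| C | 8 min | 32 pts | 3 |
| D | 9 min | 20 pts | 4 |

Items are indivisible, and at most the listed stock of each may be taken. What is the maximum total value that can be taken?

63 pts

Top feasible selections:
- 1×A + 1×C: duration 12, value 63
- 2×A: duration 8, value 62
- 1×A + 1×B: duration 9, value 59
- 1×C: duration 8, value 32
Best: 63 pts.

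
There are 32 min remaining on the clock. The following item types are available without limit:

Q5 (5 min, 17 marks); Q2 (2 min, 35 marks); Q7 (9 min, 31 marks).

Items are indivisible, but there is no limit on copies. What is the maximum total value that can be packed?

560 marks

Best value-per-unit is Q2 at 35/2, and filling with it alone uses time 16×2=32. No mix of the others beats 16×35 = 560.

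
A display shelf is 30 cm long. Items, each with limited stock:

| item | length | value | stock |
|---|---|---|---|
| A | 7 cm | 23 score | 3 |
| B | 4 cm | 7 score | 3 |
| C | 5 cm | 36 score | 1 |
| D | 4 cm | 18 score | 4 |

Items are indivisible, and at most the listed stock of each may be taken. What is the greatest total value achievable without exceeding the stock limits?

131 score

Top feasible selections:
- 1×A + 1×C + 4×D: length 28, value 131
- 3×A + 1×C + 1×D: length 30, value 123
- 2×B + 1×C + 4×D: length 29, value 122
- 1×A + 1×B + 1×C + 3×D: length 28, value 120
Best: 131 score.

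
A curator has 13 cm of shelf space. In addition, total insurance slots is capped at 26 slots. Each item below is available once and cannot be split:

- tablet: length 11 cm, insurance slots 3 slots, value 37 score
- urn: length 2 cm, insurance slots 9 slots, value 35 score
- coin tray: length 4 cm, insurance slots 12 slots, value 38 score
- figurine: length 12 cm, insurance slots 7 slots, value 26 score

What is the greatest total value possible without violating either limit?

Feasible sets respecting both limits:
- urn+coin tray: length 6, insurance slots 21, value 73
- tablet+urn: length 13, insurance slots 12, value 72
- coin tray: length 4, insurance slots 12, value 38
- tablet: length 11, insurance slots 3, value 37
Best: 73 score.

73 score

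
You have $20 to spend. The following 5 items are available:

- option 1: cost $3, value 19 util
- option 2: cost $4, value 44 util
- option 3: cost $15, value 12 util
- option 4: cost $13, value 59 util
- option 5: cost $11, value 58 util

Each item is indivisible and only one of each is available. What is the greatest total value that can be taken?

Check high-value combinations within $20:
- option 1+option 2+option 4: cost 3+4+13=20, value 19+44+59=122
- option 1+option 2+option 5: cost 3+4+11=18, value 19+44+58=121
- option 2+option 4: cost 4+13=17, value 44+59=103
- option 2+option 5: cost 4+11=15, value 44+58=102
- option 1+option 4: cost 3+13=16, value 19+59=78
Best: 122 util.

122 util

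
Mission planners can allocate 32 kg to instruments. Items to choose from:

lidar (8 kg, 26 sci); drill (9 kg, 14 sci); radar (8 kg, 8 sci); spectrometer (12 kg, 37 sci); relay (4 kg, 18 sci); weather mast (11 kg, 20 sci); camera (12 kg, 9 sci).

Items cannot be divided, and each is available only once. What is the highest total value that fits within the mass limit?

89 sci

Check high-value combinations within 32 kg:
- lidar+radar+spectrometer+relay: mass 8+8+12+4=32, value 26+8+37+18=89
- lidar+spectrometer+weather mast: mass 8+12+11=31, value 26+37+20=83
- lidar+spectrometer+relay: mass 8+12+4=24, value 26+37+18=81
Best: 89 sci.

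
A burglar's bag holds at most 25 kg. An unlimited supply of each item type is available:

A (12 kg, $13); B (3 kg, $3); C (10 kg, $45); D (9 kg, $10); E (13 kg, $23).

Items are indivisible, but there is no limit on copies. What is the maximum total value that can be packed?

Best value-per-unit is C at 45/10; filling with it alone gives 2×45 = 90.
Optimal mix: 1×B + 2×C → weight 23, value 93.

$93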